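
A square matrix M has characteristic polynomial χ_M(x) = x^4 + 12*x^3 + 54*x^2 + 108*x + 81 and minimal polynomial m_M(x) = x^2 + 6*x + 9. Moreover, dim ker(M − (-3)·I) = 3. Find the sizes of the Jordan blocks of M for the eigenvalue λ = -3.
Block sizes for λ = -3: [2, 1, 1]

Step 1 — from the characteristic polynomial, algebraic multiplicity of λ = -3 is 4. From dim ker(M − (-3)·I) = 3, there are exactly 3 Jordan blocks for λ = -3.
Step 2 — from the minimal polynomial, the factor (x + 3)^2 tells us the largest block for λ = -3 has size 2.
Step 3 — with total size 4, 3 blocks, and largest block 2, the block sizes (in nonincreasing order) are [2, 1, 1].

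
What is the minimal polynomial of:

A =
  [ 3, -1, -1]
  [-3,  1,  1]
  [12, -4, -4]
x^2

The characteristic polynomial is χ_A(x) = x^3, so the eigenvalues are known. The minimal polynomial is
  m_A(x) = Π_λ (x − λ)^{k_λ}
where k_λ is the size of the *largest* Jordan block for λ (equivalently, the smallest k with (A − λI)^k v = 0 for every generalised eigenvector v of λ).

  λ = 0: largest Jordan block has size 2, contributing (x − 0)^2

So m_A(x) = x^2 = x^2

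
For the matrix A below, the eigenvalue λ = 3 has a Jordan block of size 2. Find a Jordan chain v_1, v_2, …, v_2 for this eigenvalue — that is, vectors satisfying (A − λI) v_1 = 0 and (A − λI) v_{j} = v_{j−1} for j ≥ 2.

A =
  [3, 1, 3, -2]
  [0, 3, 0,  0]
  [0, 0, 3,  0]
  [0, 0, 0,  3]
A Jordan chain for λ = 3 of length 2:
v_1 = (1, 0, 0, 0)ᵀ
v_2 = (0, 1, 0, 0)ᵀ

Let N = A − (3)·I. We want v_2 with N^2 v_2 = 0 but N^1 v_2 ≠ 0; then v_{j-1} := N · v_j for j = 2, …, 2.

Pick v_2 = (0, 1, 0, 0)ᵀ.
Then v_1 = N · v_2 = (1, 0, 0, 0)ᵀ.

Sanity check: (A − (3)·I) v_1 = (0, 0, 0, 0)ᵀ = 0. ✓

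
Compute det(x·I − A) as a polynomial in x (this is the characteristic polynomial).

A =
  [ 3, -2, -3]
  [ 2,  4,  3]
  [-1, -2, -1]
x^3 - 6*x^2 + 12*x - 8

Expanding det(x·I − A) (e.g. by cofactor expansion or by noting that A is similar to its Jordan form J, which has the same characteristic polynomial as A) gives
  χ_A(x) = x^3 - 6*x^2 + 12*x - 8
which factors as (x - 2)^3. The eigenvalues (with algebraic multiplicities) are λ = 2 with multiplicity 3.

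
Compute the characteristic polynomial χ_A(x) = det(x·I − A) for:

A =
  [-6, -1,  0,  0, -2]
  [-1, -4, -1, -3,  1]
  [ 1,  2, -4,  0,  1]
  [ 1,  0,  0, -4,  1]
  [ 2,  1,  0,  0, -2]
x^5 + 20*x^4 + 160*x^3 + 640*x^2 + 1280*x + 1024

Expanding det(x·I − A) (e.g. by cofactor expansion or by noting that A is similar to its Jordan form J, which has the same characteristic polynomial as A) gives
  χ_A(x) = x^5 + 20*x^4 + 160*x^3 + 640*x^2 + 1280*x + 1024
which factors as (x + 4)^5. The eigenvalues (with algebraic multiplicities) are λ = -4 with multiplicity 5.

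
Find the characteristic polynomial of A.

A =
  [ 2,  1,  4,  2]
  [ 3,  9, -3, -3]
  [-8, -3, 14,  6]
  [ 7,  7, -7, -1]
x^4 - 24*x^3 + 216*x^2 - 864*x + 1296

Expanding det(x·I − A) (e.g. by cofactor expansion or by noting that A is similar to its Jordan form J, which has the same characteristic polynomial as A) gives
  χ_A(x) = x^4 - 24*x^3 + 216*x^2 - 864*x + 1296
which factors as (x - 6)^4. The eigenvalues (with algebraic multiplicities) are λ = 6 with multiplicity 4.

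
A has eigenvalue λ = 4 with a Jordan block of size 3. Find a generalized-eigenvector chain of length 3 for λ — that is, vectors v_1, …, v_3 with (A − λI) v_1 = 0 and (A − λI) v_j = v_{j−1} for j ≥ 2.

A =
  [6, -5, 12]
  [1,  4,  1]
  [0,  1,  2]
A Jordan chain for λ = 4 of length 3:
v_1 = (-1, 2, 1)ᵀ
v_2 = (2, 1, 0)ᵀ
v_3 = (1, 0, 0)ᵀ

Let N = A − (4)·I. We want v_3 with N^3 v_3 = 0 but N^2 v_3 ≠ 0; then v_{j-1} := N · v_j for j = 3, …, 2.

Pick v_3 = (1, 0, 0)ᵀ.
Then v_2 = N · v_3 = (2, 1, 0)ᵀ.
Then v_1 = N · v_2 = (-1, 2, 1)ᵀ.

Sanity check: (A − (4)·I) v_1 = (0, 0, 0)ᵀ = 0. ✓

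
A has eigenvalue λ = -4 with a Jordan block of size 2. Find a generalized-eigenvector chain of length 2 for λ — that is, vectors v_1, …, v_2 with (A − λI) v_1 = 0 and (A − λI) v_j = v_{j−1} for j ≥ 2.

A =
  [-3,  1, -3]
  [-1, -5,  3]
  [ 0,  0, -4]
A Jordan chain for λ = -4 of length 2:
v_1 = (1, -1, 0)ᵀ
v_2 = (1, 0, 0)ᵀ

Let N = A − (-4)·I. We want v_2 with N^2 v_2 = 0 but N^1 v_2 ≠ 0; then v_{j-1} := N · v_j for j = 2, …, 2.

Pick v_2 = (1, 0, 0)ᵀ.
Then v_1 = N · v_2 = (1, -1, 0)ᵀ.

Sanity check: (A − (-4)·I) v_1 = (0, 0, 0)ᵀ = 0. ✓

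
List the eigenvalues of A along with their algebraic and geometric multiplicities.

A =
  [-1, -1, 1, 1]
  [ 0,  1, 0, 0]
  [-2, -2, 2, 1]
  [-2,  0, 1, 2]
λ = 1: alg = 4, geom = 2

Step 1 — factor the characteristic polynomial to read off the algebraic multiplicities:
  χ_A(x) = (x - 1)^4

Step 2 — compute geometric multiplicities via the rank-nullity identity g(λ) = n − rank(A − λI):
  rank(A − (1)·I) = 2, so dim ker(A − (1)·I) = n − 2 = 2

Summary:
  λ = 1: algebraic multiplicity = 4, geometric multiplicity = 2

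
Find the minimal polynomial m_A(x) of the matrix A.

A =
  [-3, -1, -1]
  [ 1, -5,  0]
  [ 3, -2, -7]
x^3 + 15*x^2 + 75*x + 125

The characteristic polynomial is χ_A(x) = (x + 5)^3, so the eigenvalues are known. The minimal polynomial is
  m_A(x) = Π_λ (x − λ)^{k_λ}
where k_λ is the size of the *largest* Jordan block for λ (equivalently, the smallest k with (A − λI)^k v = 0 for every generalised eigenvector v of λ).

  λ = -5: largest Jordan block has size 3, contributing (x + 5)^3

So m_A(x) = (x + 5)^3 = x^3 + 15*x^2 + 75*x + 125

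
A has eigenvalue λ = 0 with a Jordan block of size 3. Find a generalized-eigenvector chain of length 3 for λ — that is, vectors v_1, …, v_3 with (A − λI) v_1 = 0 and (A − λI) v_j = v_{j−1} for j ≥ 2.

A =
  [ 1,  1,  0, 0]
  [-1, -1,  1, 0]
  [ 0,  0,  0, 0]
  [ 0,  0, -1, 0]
A Jordan chain for λ = 0 of length 3:
v_1 = (1, -1, 0, 0)ᵀ
v_2 = (0, 1, 0, -1)ᵀ
v_3 = (0, 0, 1, 0)ᵀ

Let N = A − (0)·I. We want v_3 with N^3 v_3 = 0 but N^2 v_3 ≠ 0; then v_{j-1} := N · v_j for j = 3, …, 2.

Pick v_3 = (0, 0, 1, 0)ᵀ.
Then v_2 = N · v_3 = (0, 1, 0, -1)ᵀ.
Then v_1 = N · v_2 = (1, -1, 0, 0)ᵀ.

Sanity check: (A − (0)·I) v_1 = (0, 0, 0, 0)ᵀ = 0. ✓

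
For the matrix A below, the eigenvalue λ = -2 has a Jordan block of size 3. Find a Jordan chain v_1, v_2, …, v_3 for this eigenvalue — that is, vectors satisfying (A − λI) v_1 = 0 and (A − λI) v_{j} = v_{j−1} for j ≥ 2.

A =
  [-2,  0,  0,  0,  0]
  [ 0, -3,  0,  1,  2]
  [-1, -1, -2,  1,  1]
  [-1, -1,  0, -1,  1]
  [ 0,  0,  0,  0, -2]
A Jordan chain for λ = -2 of length 3:
v_1 = (0, -1, -1, -1, 0)ᵀ
v_2 = (0, 0, -1, -1, 0)ᵀ
v_3 = (1, 0, 0, 0, 0)ᵀ

Let N = A − (-2)·I. We want v_3 with N^3 v_3 = 0 but N^2 v_3 ≠ 0; then v_{j-1} := N · v_j for j = 3, …, 2.

Pick v_3 = (1, 0, 0, 0, 0)ᵀ.
Then v_2 = N · v_3 = (0, 0, -1, -1, 0)ᵀ.
Then v_1 = N · v_2 = (0, -1, -1, -1, 0)ᵀ.

Sanity check: (A − (-2)·I) v_1 = (0, 0, 0, 0, 0)ᵀ = 0. ✓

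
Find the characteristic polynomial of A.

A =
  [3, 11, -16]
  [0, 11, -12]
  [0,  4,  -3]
x^3 - 11*x^2 + 39*x - 45

Expanding det(x·I − A) (e.g. by cofactor expansion or by noting that A is similar to its Jordan form J, which has the same characteristic polynomial as A) gives
  χ_A(x) = x^3 - 11*x^2 + 39*x - 45
which factors as (x - 5)*(x - 3)^2. The eigenvalues (with algebraic multiplicities) are λ = 3 with multiplicity 2, λ = 5 with multiplicity 1.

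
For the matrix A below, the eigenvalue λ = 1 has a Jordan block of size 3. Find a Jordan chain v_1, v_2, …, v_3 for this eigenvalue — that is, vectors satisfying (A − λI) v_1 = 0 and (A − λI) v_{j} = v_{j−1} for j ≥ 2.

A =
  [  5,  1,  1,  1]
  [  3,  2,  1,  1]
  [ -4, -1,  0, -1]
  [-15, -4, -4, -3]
A Jordan chain for λ = 1 of length 3:
v_1 = (0, -4, 0, 4)ᵀ
v_2 = (4, 3, -4, -15)ᵀ
v_3 = (1, 0, 0, 0)ᵀ

Let N = A − (1)·I. We want v_3 with N^3 v_3 = 0 but N^2 v_3 ≠ 0; then v_{j-1} := N · v_j for j = 3, …, 2.

Pick v_3 = (1, 0, 0, 0)ᵀ.
Then v_2 = N · v_3 = (4, 3, -4, -15)ᵀ.
Then v_1 = N · v_2 = (0, -4, 0, 4)ᵀ.

Sanity check: (A − (1)·I) v_1 = (0, 0, 0, 0)ᵀ = 0. ✓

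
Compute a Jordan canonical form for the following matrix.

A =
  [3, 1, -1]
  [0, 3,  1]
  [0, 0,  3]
J_3(3)

The characteristic polynomial is
  det(x·I − A) = x^3 - 9*x^2 + 27*x - 27 = (x - 3)^3

Eigenvalues and multiplicities (the geometric multiplicity of λ is n − rank(A − λI), which equals the number of Jordan blocks for λ):
  λ = 3: algebraic multiplicity = 3, geometric multiplicity = 1

Determining the block sizes for each eigenvalue:
  λ = 3: one block (gm = 1), so the single block has size am = 3 → block sizes [3]

Assembling the blocks gives a Jordan form
J =
  [3, 1, 0]
  [0, 3, 1]
  [0, 0, 3]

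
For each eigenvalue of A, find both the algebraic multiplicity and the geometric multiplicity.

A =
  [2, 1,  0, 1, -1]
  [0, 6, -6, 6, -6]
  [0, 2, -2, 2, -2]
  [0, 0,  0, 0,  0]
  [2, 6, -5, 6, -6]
λ = 0: alg = 5, geom = 3

Step 1 — factor the characteristic polynomial to read off the algebraic multiplicities:
  χ_A(x) = x^5

Step 2 — compute geometric multiplicities via the rank-nullity identity g(λ) = n − rank(A − λI):
  rank(A − (0)·I) = 2, so dim ker(A − (0)·I) = n − 2 = 3

Summary:
  λ = 0: algebraic multiplicity = 5, geometric multiplicity = 3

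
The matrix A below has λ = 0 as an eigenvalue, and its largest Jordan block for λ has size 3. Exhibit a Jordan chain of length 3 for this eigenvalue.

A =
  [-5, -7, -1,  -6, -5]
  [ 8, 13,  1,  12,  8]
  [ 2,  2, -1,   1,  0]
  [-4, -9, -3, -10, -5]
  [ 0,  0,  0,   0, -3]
A Jordan chain for λ = 0 of length 3:
v_1 = (-4, 7, 1, -5, 0)ᵀ
v_2 = (-7, 13, 2, -9, 0)ᵀ
v_3 = (0, 1, 0, 0, 0)ᵀ

Let N = A − (0)·I. We want v_3 with N^3 v_3 = 0 but N^2 v_3 ≠ 0; then v_{j-1} := N · v_j for j = 3, …, 2.

Pick v_3 = (0, 1, 0, 0, 0)ᵀ.
Then v_2 = N · v_3 = (-7, 13, 2, -9, 0)ᵀ.
Then v_1 = N · v_2 = (-4, 7, 1, -5, 0)ᵀ.

Sanity check: (A − (0)·I) v_1 = (0, 0, 0, 0, 0)ᵀ = 0. ✓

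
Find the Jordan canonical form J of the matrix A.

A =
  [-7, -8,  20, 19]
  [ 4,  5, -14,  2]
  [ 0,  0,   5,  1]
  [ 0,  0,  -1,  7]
J_1(-3) ⊕ J_1(1) ⊕ J_2(6)

The characteristic polynomial is
  det(x·I − A) = x^4 - 10*x^3 + 9*x^2 + 108*x - 108 = (x - 6)^2*(x - 1)*(x + 3)

Eigenvalues and multiplicities (the geometric multiplicity of λ is n − rank(A − λI), which equals the number of Jordan blocks for λ):
  λ = -3: algebraic multiplicity = 1, geometric multiplicity = 1
  λ = 1: algebraic multiplicity = 1, geometric multiplicity = 1
  λ = 6: algebraic multiplicity = 2, geometric multiplicity = 1

Determining the block sizes for each eigenvalue:
  λ = -3: one block (gm = 1), so the single block has size am = 1 → block sizes [1]
  λ = 1: one block (gm = 1), so the single block has size am = 1 → block sizes [1]
  λ = 6: one block (gm = 1), so the single block has size am = 2 → block sizes [2]

Assembling the blocks gives a Jordan form
J =
  [-3, 0, 0, 0]
  [ 0, 1, 0, 0]
  [ 0, 0, 6, 1]
  [ 0, 0, 0, 6]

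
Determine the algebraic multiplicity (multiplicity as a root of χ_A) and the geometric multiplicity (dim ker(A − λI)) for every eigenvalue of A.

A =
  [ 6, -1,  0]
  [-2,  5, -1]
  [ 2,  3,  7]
λ = 6: alg = 3, geom = 1

Step 1 — factor the characteristic polynomial to read off the algebraic multiplicities:
  χ_A(x) = (x - 6)^3

Step 2 — compute geometric multiplicities via the rank-nullity identity g(λ) = n − rank(A − λI):
  rank(A − (6)·I) = 2, so dim ker(A − (6)·I) = n − 2 = 1

Summary:
  λ = 6: algebraic multiplicity = 3, geometric multiplicity = 1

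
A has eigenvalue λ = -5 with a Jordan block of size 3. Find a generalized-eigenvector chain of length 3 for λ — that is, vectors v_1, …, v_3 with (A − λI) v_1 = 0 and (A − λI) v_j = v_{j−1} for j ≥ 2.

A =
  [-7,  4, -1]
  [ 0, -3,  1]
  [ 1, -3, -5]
A Jordan chain for λ = -5 of length 3:
v_1 = (3, 1, -2)ᵀ
v_2 = (-2, 0, 1)ᵀ
v_3 = (1, 0, 0)ᵀ

Let N = A − (-5)·I. We want v_3 with N^3 v_3 = 0 but N^2 v_3 ≠ 0; then v_{j-1} := N · v_j for j = 3, …, 2.

Pick v_3 = (1, 0, 0)ᵀ.
Then v_2 = N · v_3 = (-2, 0, 1)ᵀ.
Then v_1 = N · v_2 = (3, 1, -2)ᵀ.

Sanity check: (A − (-5)·I) v_1 = (0, 0, 0)ᵀ = 0. ✓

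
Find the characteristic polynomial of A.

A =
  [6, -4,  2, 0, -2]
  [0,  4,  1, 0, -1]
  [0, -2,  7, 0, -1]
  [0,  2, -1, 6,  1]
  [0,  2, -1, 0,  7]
x^5 - 30*x^4 + 360*x^3 - 2160*x^2 + 6480*x - 7776

Expanding det(x·I − A) (e.g. by cofactor expansion or by noting that A is similar to its Jordan form J, which has the same characteristic polynomial as A) gives
  χ_A(x) = x^5 - 30*x^4 + 360*x^3 - 2160*x^2 + 6480*x - 7776
which factors as (x - 6)^5. The eigenvalues (with algebraic multiplicities) are λ = 6 with multiplicity 5.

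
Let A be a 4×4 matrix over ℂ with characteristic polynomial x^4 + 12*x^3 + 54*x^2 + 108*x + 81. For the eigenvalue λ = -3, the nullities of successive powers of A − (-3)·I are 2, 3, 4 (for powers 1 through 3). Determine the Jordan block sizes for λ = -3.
Block sizes for λ = -3: [3, 1]

From the dimensions of kernels of powers, the number of Jordan blocks of size at least j is d_j − d_{j−1} where d_j = dim ker(N^j) (with d_0 = 0). Computing the differences gives [2, 1, 1].
The number of blocks of size exactly k is (#blocks of size ≥ k) − (#blocks of size ≥ k + 1), so the partition is: 1 block(s) of size 1, 1 block(s) of size 3.
In nonincreasing order the block sizes are [3, 1].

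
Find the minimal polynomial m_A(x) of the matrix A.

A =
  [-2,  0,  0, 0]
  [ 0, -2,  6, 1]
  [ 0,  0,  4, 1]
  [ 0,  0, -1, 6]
x^3 - 8*x^2 + 5*x + 50

The characteristic polynomial is χ_A(x) = (x - 5)^2*(x + 2)^2, so the eigenvalues are known. The minimal polynomial is
  m_A(x) = Π_λ (x − λ)^{k_λ}
where k_λ is the size of the *largest* Jordan block for λ (equivalently, the smallest k with (A − λI)^k v = 0 for every generalised eigenvector v of λ).

  λ = -2: largest Jordan block has size 1, contributing (x + 2)
  λ = 5: largest Jordan block has size 2, contributing (x − 5)^2

So m_A(x) = (x - 5)^2*(x + 2) = x^3 - 8*x^2 + 5*x + 50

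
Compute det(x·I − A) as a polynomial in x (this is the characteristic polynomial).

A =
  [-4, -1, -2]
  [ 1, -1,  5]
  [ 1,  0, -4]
x^3 + 9*x^2 + 27*x + 27

Expanding det(x·I − A) (e.g. by cofactor expansion or by noting that A is similar to its Jordan form J, which has the same characteristic polynomial as A) gives
  χ_A(x) = x^3 + 9*x^2 + 27*x + 27
which factors as (x + 3)^3. The eigenvalues (with algebraic multiplicities) are λ = -3 with multiplicity 3.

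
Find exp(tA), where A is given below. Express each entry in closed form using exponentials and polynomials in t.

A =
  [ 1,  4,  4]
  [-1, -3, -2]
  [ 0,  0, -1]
e^{tA} =
  [2*t*exp(-t) + exp(-t), 4*t*exp(-t), 4*t*exp(-t)]
  [-t*exp(-t), -2*t*exp(-t) + exp(-t), -2*t*exp(-t)]
  [0, 0, exp(-t)]

Strategy: write A = P · J · P⁻¹ where J is a Jordan canonical form, so e^{tA} = P · e^{tJ} · P⁻¹, and e^{tJ} can be computed block-by-block.

A has Jordan form
J =
  [-1,  1,  0]
  [ 0, -1,  0]
  [ 0,  0, -1]
(up to reordering of blocks).

Per-block formulas:
  For a 1×1 block at λ = -1: exp(t · [-1]) = [e^(-1t)].
  For a 2×2 Jordan block J_2(-1): exp(t · J_2(-1)) = e^(-1t)·(I + t·N), where N is the 2×2 nilpotent shift.

After assembling e^{tJ} and conjugating by P, we get:

e^{tA} =
  [2*t*exp(-t) + exp(-t), 4*t*exp(-t), 4*t*exp(-t)]
  [-t*exp(-t), -2*t*exp(-t) + exp(-t), -2*t*exp(-t)]
  [0, 0, exp(-t)]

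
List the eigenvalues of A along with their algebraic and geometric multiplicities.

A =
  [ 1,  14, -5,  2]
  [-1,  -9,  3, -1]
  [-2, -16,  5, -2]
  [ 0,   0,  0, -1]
λ = -1: alg = 4, geom = 2

Step 1 — factor the characteristic polynomial to read off the algebraic multiplicities:
  χ_A(x) = (x + 1)^4

Step 2 — compute geometric multiplicities via the rank-nullity identity g(λ) = n − rank(A − λI):
  rank(A − (-1)·I) = 2, so dim ker(A − (-1)·I) = n − 2 = 2

Summary:
  λ = -1: algebraic multiplicity = 4, geometric multiplicity = 2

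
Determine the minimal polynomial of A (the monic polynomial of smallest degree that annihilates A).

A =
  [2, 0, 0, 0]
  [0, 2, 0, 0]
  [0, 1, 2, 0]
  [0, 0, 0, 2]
x^2 - 4*x + 4

The characteristic polynomial is χ_A(x) = (x - 2)^4, so the eigenvalues are known. The minimal polynomial is
  m_A(x) = Π_λ (x − λ)^{k_λ}
where k_λ is the size of the *largest* Jordan block for λ (equivalently, the smallest k with (A − λI)^k v = 0 for every generalised eigenvector v of λ).

  λ = 2: largest Jordan block has size 2, contributing (x − 2)^2

So m_A(x) = (x - 2)^2 = x^2 - 4*x + 4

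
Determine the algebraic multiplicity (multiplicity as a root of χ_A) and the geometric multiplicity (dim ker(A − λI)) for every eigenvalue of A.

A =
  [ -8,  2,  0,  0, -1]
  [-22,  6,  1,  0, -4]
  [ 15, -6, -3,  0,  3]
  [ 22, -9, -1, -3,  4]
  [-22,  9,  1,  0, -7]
λ = -3: alg = 5, geom = 3

Step 1 — factor the characteristic polynomial to read off the algebraic multiplicities:
  χ_A(x) = (x + 3)^5

Step 2 — compute geometric multiplicities via the rank-nullity identity g(λ) = n − rank(A − λI):
  rank(A − (-3)·I) = 2, so dim ker(A − (-3)·I) = n − 2 = 3

Summary:
  λ = -3: algebraic multiplicity = 5, geometric multiplicity = 3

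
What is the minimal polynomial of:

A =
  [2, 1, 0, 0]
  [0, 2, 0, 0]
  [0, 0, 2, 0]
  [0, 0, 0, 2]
x^2 - 4*x + 4

The characteristic polynomial is χ_A(x) = (x - 2)^4, so the eigenvalues are known. The minimal polynomial is
  m_A(x) = Π_λ (x − λ)^{k_λ}
where k_λ is the size of the *largest* Jordan block for λ (equivalently, the smallest k with (A − λI)^k v = 0 for every generalised eigenvector v of λ).

  λ = 2: largest Jordan block has size 2, contributing (x − 2)^2

So m_A(x) = (x - 2)^2 = x^2 - 4*x + 4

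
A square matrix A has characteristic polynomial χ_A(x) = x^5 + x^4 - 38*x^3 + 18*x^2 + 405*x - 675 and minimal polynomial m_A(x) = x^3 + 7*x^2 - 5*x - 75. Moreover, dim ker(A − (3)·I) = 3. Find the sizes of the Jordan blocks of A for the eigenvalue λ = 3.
Block sizes for λ = 3: [1, 1, 1]

Step 1 — from the characteristic polynomial, algebraic multiplicity of λ = 3 is 3. From dim ker(A − (3)·I) = 3, there are exactly 3 Jordan blocks for λ = 3.
Step 2 — from the minimal polynomial, the factor (x − 3) tells us the largest block for λ = 3 has size 1.
Step 3 — with total size 3, 3 blocks, and largest block 1, the block sizes (in nonincreasing order) are [1, 1, 1].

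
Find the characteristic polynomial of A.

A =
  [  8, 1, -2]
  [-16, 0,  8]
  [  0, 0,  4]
x^3 - 12*x^2 + 48*x - 64

Expanding det(x·I − A) (e.g. by cofactor expansion or by noting that A is similar to its Jordan form J, which has the same characteristic polynomial as A) gives
  χ_A(x) = x^3 - 12*x^2 + 48*x - 64
which factors as (x - 4)^3. The eigenvalues (with algebraic multiplicities) are λ = 4 with multiplicity 3.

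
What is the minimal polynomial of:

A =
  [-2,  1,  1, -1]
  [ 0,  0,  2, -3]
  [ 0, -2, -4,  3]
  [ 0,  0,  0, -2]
x^2 + 4*x + 4

The characteristic polynomial is χ_A(x) = (x + 2)^4, so the eigenvalues are known. The minimal polynomial is
  m_A(x) = Π_λ (x − λ)^{k_λ}
where k_λ is the size of the *largest* Jordan block for λ (equivalently, the smallest k with (A − λI)^k v = 0 for every generalised eigenvector v of λ).

  λ = -2: largest Jordan block has size 2, contributing (x + 2)^2

So m_A(x) = (x + 2)^2 = x^2 + 4*x + 4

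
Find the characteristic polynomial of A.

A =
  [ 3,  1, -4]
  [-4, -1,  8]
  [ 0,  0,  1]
x^3 - 3*x^2 + 3*x - 1

Expanding det(x·I − A) (e.g. by cofactor expansion or by noting that A is similar to its Jordan form J, which has the same characteristic polynomial as A) gives
  χ_A(x) = x^3 - 3*x^2 + 3*x - 1
which factors as (x - 1)^3. The eigenvalues (with algebraic multiplicities) are λ = 1 with multiplicity 3.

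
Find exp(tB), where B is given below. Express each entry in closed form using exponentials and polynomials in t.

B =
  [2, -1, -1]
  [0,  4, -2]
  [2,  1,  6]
e^{tB} =
  [t^2*exp(4*t) - 2*t*exp(4*t) + exp(4*t), t^2*exp(4*t)/2 - t*exp(4*t), t^2*exp(4*t) - t*exp(4*t)]
  [-2*t^2*exp(4*t), -t^2*exp(4*t) + exp(4*t), -2*t^2*exp(4*t) - 2*t*exp(4*t)]
  [2*t*exp(4*t), t*exp(4*t), 2*t*exp(4*t) + exp(4*t)]

Strategy: write B = P · J · P⁻¹ where J is a Jordan canonical form, so e^{tB} = P · e^{tJ} · P⁻¹, and e^{tJ} can be computed block-by-block.

B has Jordan form
J =
  [4, 1, 0]
  [0, 4, 1]
  [0, 0, 4]
(up to reordering of blocks).

Per-block formulas:
  For a 3×3 Jordan block J_3(4): exp(t · J_3(4)) = e^(4t)·(I + t·N + (t^2/2)·N^2), where N is the 3×3 nilpotent shift.

After assembling e^{tJ} and conjugating by P, we get:

e^{tB} =
  [t^2*exp(4*t) - 2*t*exp(4*t) + exp(4*t), t^2*exp(4*t)/2 - t*exp(4*t), t^2*exp(4*t) - t*exp(4*t)]
  [-2*t^2*exp(4*t), -t^2*exp(4*t) + exp(4*t), -2*t^2*exp(4*t) - 2*t*exp(4*t)]
  [2*t*exp(4*t), t*exp(4*t), 2*t*exp(4*t) + exp(4*t)]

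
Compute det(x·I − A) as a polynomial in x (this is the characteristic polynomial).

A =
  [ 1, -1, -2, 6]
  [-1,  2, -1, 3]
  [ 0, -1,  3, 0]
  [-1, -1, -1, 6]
x^4 - 12*x^3 + 54*x^2 - 108*x + 81

Expanding det(x·I − A) (e.g. by cofactor expansion or by noting that A is similar to its Jordan form J, which has the same characteristic polynomial as A) gives
  χ_A(x) = x^4 - 12*x^3 + 54*x^2 - 108*x + 81
which factors as (x - 3)^4. The eigenvalues (with algebraic multiplicities) are λ = 3 with multiplicity 4.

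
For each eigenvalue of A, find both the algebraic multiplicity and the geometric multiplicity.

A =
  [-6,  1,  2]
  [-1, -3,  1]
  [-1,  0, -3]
λ = -4: alg = 3, geom = 1

Step 1 — factor the characteristic polynomial to read off the algebraic multiplicities:
  χ_A(x) = (x + 4)^3

Step 2 — compute geometric multiplicities via the rank-nullity identity g(λ) = n − rank(A − λI):
  rank(A − (-4)·I) = 2, so dim ker(A − (-4)·I) = n − 2 = 1

Summary:
  λ = -4: algebraic multiplicity = 3, geometric multiplicity = 1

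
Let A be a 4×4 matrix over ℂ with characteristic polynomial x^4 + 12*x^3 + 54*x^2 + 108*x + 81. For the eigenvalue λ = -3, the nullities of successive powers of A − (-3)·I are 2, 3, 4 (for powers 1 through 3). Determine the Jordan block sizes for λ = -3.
Block sizes for λ = -3: [3, 1]

From the dimensions of kernels of powers, the number of Jordan blocks of size at least j is d_j − d_{j−1} where d_j = dim ker(N^j) (with d_0 = 0). Computing the differences gives [2, 1, 1].
The number of blocks of size exactly k is (#blocks of size ≥ k) − (#blocks of size ≥ k + 1), so the partition is: 1 block(s) of size 1, 1 block(s) of size 3.
In nonincreasing order the block sizes are [3, 1].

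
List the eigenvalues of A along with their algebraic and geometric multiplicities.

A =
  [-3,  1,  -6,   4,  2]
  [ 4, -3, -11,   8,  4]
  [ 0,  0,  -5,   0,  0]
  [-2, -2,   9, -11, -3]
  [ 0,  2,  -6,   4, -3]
λ = -5: alg = 5, geom = 2

Step 1 — factor the characteristic polynomial to read off the algebraic multiplicities:
  χ_A(x) = (x + 5)^5

Step 2 — compute geometric multiplicities via the rank-nullity identity g(λ) = n − rank(A − λI):
  rank(A − (-5)·I) = 3, so dim ker(A − (-5)·I) = n − 3 = 2

Summary:
  λ = -5: algebraic multiplicity = 5, geometric multiplicity = 2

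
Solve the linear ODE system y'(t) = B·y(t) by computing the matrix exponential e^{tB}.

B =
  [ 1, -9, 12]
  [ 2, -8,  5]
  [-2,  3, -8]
e^{tB} =
  [-3*t^2*exp(-5*t) + 6*t*exp(-5*t) + exp(-5*t), 9*t^2*exp(-5*t)/2 - 9*t*exp(-5*t), -9*t^2*exp(-5*t)/2 + 12*t*exp(-5*t)]
  [-2*t^2*exp(-5*t) + 2*t*exp(-5*t), 3*t^2*exp(-5*t) - 3*t*exp(-5*t) + exp(-5*t), -3*t^2*exp(-5*t) + 5*t*exp(-5*t)]
  [-2*t*exp(-5*t), 3*t*exp(-5*t), -3*t*exp(-5*t) + exp(-5*t)]

Strategy: write B = P · J · P⁻¹ where J is a Jordan canonical form, so e^{tB} = P · e^{tJ} · P⁻¹, and e^{tJ} can be computed block-by-block.

B has Jordan form
J =
  [-5,  1,  0]
  [ 0, -5,  1]
  [ 0,  0, -5]
(up to reordering of blocks).

Per-block formulas:
  For a 3×3 Jordan block J_3(-5): exp(t · J_3(-5)) = e^(-5t)·(I + t·N + (t^2/2)·N^2), where N is the 3×3 nilpotent shift.

After assembling e^{tJ} and conjugating by P, we get:

e^{tB} =
  [-3*t^2*exp(-5*t) + 6*t*exp(-5*t) + exp(-5*t), 9*t^2*exp(-5*t)/2 - 9*t*exp(-5*t), -9*t^2*exp(-5*t)/2 + 12*t*exp(-5*t)]
  [-2*t^2*exp(-5*t) + 2*t*exp(-5*t), 3*t^2*exp(-5*t) - 3*t*exp(-5*t) + exp(-5*t), -3*t^2*exp(-5*t) + 5*t*exp(-5*t)]
  [-2*t*exp(-5*t), 3*t*exp(-5*t), -3*t*exp(-5*t) + exp(-5*t)]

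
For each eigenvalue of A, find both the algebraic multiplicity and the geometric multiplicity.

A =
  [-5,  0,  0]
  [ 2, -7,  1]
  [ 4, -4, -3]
λ = -5: alg = 3, geom = 2

Step 1 — factor the characteristic polynomial to read off the algebraic multiplicities:
  χ_A(x) = (x + 5)^3

Step 2 — compute geometric multiplicities via the rank-nullity identity g(λ) = n − rank(A − λI):
  rank(A − (-5)·I) = 1, so dim ker(A − (-5)·I) = n − 1 = 2

Summary:
  λ = -5: algebraic multiplicity = 3, geometric multiplicity = 2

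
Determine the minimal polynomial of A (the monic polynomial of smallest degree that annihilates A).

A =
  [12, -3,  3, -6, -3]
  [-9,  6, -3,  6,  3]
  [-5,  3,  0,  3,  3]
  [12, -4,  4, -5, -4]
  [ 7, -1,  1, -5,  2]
x^2 - 6*x + 9

The characteristic polynomial is χ_A(x) = (x - 3)^5, so the eigenvalues are known. The minimal polynomial is
  m_A(x) = Π_λ (x − λ)^{k_λ}
where k_λ is the size of the *largest* Jordan block for λ (equivalently, the smallest k with (A − λI)^k v = 0 for every generalised eigenvector v of λ).

  λ = 3: largest Jordan block has size 2, contributing (x − 3)^2

So m_A(x) = (x - 3)^2 = x^2 - 6*x + 9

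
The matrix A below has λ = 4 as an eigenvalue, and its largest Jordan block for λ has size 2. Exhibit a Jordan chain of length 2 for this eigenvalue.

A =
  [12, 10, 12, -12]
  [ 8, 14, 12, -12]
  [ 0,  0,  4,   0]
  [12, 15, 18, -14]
A Jordan chain for λ = 4 of length 2:
v_1 = (8, 8, 0, 12)ᵀ
v_2 = (1, 0, 0, 0)ᵀ

Let N = A − (4)·I. We want v_2 with N^2 v_2 = 0 but N^1 v_2 ≠ 0; then v_{j-1} := N · v_j for j = 2, …, 2.

Pick v_2 = (1, 0, 0, 0)ᵀ.
Then v_1 = N · v_2 = (8, 8, 0, 12)ᵀ.

Sanity check: (A − (4)·I) v_1 = (0, 0, 0, 0)ᵀ = 0. ✓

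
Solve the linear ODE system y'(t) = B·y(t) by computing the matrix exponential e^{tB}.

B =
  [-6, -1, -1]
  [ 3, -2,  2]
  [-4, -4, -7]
e^{tB} =
  [t^2*exp(-5*t) - t*exp(-5*t) + exp(-5*t), t^2*exp(-5*t) - t*exp(-5*t), t^2*exp(-5*t)/2 - t*exp(-5*t)]
  [-t^2*exp(-5*t) + 3*t*exp(-5*t), -t^2*exp(-5*t) + 3*t*exp(-5*t) + exp(-5*t), -t^2*exp(-5*t)/2 + 2*t*exp(-5*t)]
  [-4*t*exp(-5*t), -4*t*exp(-5*t), -2*t*exp(-5*t) + exp(-5*t)]

Strategy: write B = P · J · P⁻¹ where J is a Jordan canonical form, so e^{tB} = P · e^{tJ} · P⁻¹, and e^{tJ} can be computed block-by-block.

B has Jordan form
J =
  [-5,  1,  0]
  [ 0, -5,  1]
  [ 0,  0, -5]
(up to reordering of blocks).

Per-block formulas:
  For a 3×3 Jordan block J_3(-5): exp(t · J_3(-5)) = e^(-5t)·(I + t·N + (t^2/2)·N^2), where N is the 3×3 nilpotent shift.

After assembling e^{tJ} and conjugating by P, we get:

e^{tB} =
  [t^2*exp(-5*t) - t*exp(-5*t) + exp(-5*t), t^2*exp(-5*t) - t*exp(-5*t), t^2*exp(-5*t)/2 - t*exp(-5*t)]
  [-t^2*exp(-5*t) + 3*t*exp(-5*t), -t^2*exp(-5*t) + 3*t*exp(-5*t) + exp(-5*t), -t^2*exp(-5*t)/2 + 2*t*exp(-5*t)]
  [-4*t*exp(-5*t), -4*t*exp(-5*t), -2*t*exp(-5*t) + exp(-5*t)]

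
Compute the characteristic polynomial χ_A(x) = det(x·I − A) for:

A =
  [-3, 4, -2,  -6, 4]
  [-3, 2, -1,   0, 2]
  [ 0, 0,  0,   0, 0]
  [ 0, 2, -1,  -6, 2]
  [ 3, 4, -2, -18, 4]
x^5 + 3*x^4

Expanding det(x·I − A) (e.g. by cofactor expansion or by noting that A is similar to its Jordan form J, which has the same characteristic polynomial as A) gives
  χ_A(x) = x^5 + 3*x^4
which factors as x^4*(x + 3). The eigenvalues (with algebraic multiplicities) are λ = -3 with multiplicity 1, λ = 0 with multiplicity 4.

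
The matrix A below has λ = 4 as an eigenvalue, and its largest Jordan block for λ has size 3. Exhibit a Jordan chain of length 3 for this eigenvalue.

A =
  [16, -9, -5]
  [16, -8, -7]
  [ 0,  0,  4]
A Jordan chain for λ = 4 of length 3:
v_1 = (3, 4, 0)ᵀ
v_2 = (-5, -7, 0)ᵀ
v_3 = (0, 0, 1)ᵀ

Let N = A − (4)·I. We want v_3 with N^3 v_3 = 0 but N^2 v_3 ≠ 0; then v_{j-1} := N · v_j for j = 3, …, 2.

Pick v_3 = (0, 0, 1)ᵀ.
Then v_2 = N · v_3 = (-5, -7, 0)ᵀ.
Then v_1 = N · v_2 = (3, 4, 0)ᵀ.

Sanity check: (A − (4)·I) v_1 = (0, 0, 0)ᵀ = 0. ✓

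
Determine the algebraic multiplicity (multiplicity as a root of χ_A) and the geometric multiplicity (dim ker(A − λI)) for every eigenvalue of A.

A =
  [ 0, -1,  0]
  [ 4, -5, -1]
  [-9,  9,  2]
λ = -1: alg = 3, geom = 1

Step 1 — factor the characteristic polynomial to read off the algebraic multiplicities:
  χ_A(x) = (x + 1)^3

Step 2 — compute geometric multiplicities via the rank-nullity identity g(λ) = n − rank(A − λI):
  rank(A − (-1)·I) = 2, so dim ker(A − (-1)·I) = n − 2 = 1

Summary:
  λ = -1: algebraic multiplicity = 3, geometric multiplicity = 1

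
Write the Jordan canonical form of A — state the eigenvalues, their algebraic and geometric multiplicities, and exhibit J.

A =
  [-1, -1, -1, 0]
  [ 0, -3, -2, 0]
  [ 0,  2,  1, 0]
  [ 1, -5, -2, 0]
J_2(-1) ⊕ J_1(-1) ⊕ J_1(0)

The characteristic polynomial is
  det(x·I − A) = x^4 + 3*x^3 + 3*x^2 + x = x*(x + 1)^3

Eigenvalues and multiplicities (the geometric multiplicity of λ is n − rank(A − λI), which equals the number of Jordan blocks for λ):
  λ = -1: algebraic multiplicity = 3, geometric multiplicity = 2
  λ = 0: algebraic multiplicity = 1, geometric multiplicity = 1

Determining the block sizes for each eigenvalue:
  λ = -1: 2 blocks summing to 3 forces exactly one block of size 2 and the rest size 1 → block sizes [2, 1]
  λ = 0: one block (gm = 1), so the single block has size am = 1 → block sizes [1]

Assembling the blocks gives a Jordan form
J =
  [-1,  1,  0, 0]
  [ 0, -1,  0, 0]
  [ 0,  0, -1, 0]
  [ 0,  0,  0, 0]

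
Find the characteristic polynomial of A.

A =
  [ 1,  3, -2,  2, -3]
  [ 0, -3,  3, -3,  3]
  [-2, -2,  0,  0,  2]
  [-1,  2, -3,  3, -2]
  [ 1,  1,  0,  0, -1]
x^5

Expanding det(x·I − A) (e.g. by cofactor expansion or by noting that A is similar to its Jordan form J, which has the same characteristic polynomial as A) gives
  χ_A(x) = x^5
which factors as x^5. The eigenvalues (with algebraic multiplicities) are λ = 0 with multiplicity 5.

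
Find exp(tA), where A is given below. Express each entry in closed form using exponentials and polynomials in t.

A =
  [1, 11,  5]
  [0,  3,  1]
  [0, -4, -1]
e^{tA} =
  [exp(t), t^2*exp(t) + 11*t*exp(t), t^2*exp(t)/2 + 5*t*exp(t)]
  [0, 2*t*exp(t) + exp(t), t*exp(t)]
  [0, -4*t*exp(t), -2*t*exp(t) + exp(t)]

Strategy: write A = P · J · P⁻¹ where J is a Jordan canonical form, so e^{tA} = P · e^{tJ} · P⁻¹, and e^{tJ} can be computed block-by-block.

A has Jordan form
J =
  [1, 1, 0]
  [0, 1, 1]
  [0, 0, 1]
(up to reordering of blocks).

Per-block formulas:
  For a 3×3 Jordan block J_3(1): exp(t · J_3(1)) = e^(1t)·(I + t·N + (t^2/2)·N^2), where N is the 3×3 nilpotent shift.

After assembling e^{tJ} and conjugating by P, we get:

e^{tA} =
  [exp(t), t^2*exp(t) + 11*t*exp(t), t^2*exp(t)/2 + 5*t*exp(t)]
  [0, 2*t*exp(t) + exp(t), t*exp(t)]
  [0, -4*t*exp(t), -2*t*exp(t) + exp(t)]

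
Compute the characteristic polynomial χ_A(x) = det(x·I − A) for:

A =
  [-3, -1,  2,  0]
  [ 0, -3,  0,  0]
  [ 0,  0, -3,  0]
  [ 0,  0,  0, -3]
x^4 + 12*x^3 + 54*x^2 + 108*x + 81

Expanding det(x·I − A) (e.g. by cofactor expansion or by noting that A is similar to its Jordan form J, which has the same characteristic polynomial as A) gives
  χ_A(x) = x^4 + 12*x^3 + 54*x^2 + 108*x + 81
which factors as (x + 3)^4. The eigenvalues (with algebraic multiplicities) are λ = -3 with multiplicity 4.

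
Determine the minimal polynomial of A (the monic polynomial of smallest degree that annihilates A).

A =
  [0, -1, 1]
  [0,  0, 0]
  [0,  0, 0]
x^2

The characteristic polynomial is χ_A(x) = x^3, so the eigenvalues are known. The minimal polynomial is
  m_A(x) = Π_λ (x − λ)^{k_λ}
where k_λ is the size of the *largest* Jordan block for λ (equivalently, the smallest k with (A − λI)^k v = 0 for every generalised eigenvector v of λ).

  λ = 0: largest Jordan block has size 2, contributing (x − 0)^2

So m_A(x) = x^2 = x^2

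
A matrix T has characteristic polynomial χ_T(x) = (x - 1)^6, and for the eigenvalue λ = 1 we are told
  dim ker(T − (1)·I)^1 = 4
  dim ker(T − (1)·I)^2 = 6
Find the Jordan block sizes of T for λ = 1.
Block sizes for λ = 1: [2, 2, 1, 1]

From the dimensions of kernels of powers, the number of Jordan blocks of size at least j is d_j − d_{j−1} where d_j = dim ker(N^j) (with d_0 = 0). Computing the differences gives [4, 2].
The number of blocks of size exactly k is (#blocks of size ≥ k) − (#blocks of size ≥ k + 1), so the partition is: 2 block(s) of size 1, 2 block(s) of size 2.
In nonincreasing order the block sizes are [2, 2, 1, 1].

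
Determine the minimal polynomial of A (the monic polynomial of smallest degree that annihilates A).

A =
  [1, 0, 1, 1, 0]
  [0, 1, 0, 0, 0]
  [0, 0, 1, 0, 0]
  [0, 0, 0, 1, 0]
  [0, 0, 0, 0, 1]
x^2 - 2*x + 1

The characteristic polynomial is χ_A(x) = (x - 1)^5, so the eigenvalues are known. The minimal polynomial is
  m_A(x) = Π_λ (x − λ)^{k_λ}
where k_λ is the size of the *largest* Jordan block for λ (equivalently, the smallest k with (A − λI)^k v = 0 for every generalised eigenvector v of λ).

  λ = 1: largest Jordan block has size 2, contributing (x − 1)^2

So m_A(x) = (x - 1)^2 = x^2 - 2*x + 1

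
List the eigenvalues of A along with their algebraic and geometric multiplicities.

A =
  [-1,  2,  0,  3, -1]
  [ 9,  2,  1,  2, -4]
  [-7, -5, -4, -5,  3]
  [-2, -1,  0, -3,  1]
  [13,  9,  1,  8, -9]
λ = -3: alg = 5, geom = 2

Step 1 — factor the characteristic polynomial to read off the algebraic multiplicities:
  χ_A(x) = (x + 3)^5

Step 2 — compute geometric multiplicities via the rank-nullity identity g(λ) = n − rank(A − λI):
  rank(A − (-3)·I) = 3, so dim ker(A − (-3)·I) = n − 3 = 2

Summary:
  λ = -3: algebraic multiplicity = 5, geometric multiplicity = 2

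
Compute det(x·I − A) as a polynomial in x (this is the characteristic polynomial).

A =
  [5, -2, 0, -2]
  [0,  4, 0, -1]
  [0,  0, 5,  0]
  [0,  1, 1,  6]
x^4 - 20*x^3 + 150*x^2 - 500*x + 625

Expanding det(x·I − A) (e.g. by cofactor expansion or by noting that A is similar to its Jordan form J, which has the same characteristic polynomial as A) gives
  χ_A(x) = x^4 - 20*x^3 + 150*x^2 - 500*x + 625
which factors as (x - 5)^4. The eigenvalues (with algebraic multiplicities) are λ = 5 with multiplicity 4.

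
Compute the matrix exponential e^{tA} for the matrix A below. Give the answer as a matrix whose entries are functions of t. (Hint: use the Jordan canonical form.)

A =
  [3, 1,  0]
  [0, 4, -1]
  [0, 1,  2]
e^{tA} =
  [exp(3*t), t^2*exp(3*t)/2 + t*exp(3*t), -t^2*exp(3*t)/2]
  [0, t*exp(3*t) + exp(3*t), -t*exp(3*t)]
  [0, t*exp(3*t), -t*exp(3*t) + exp(3*t)]

Strategy: write A = P · J · P⁻¹ where J is a Jordan canonical form, so e^{tA} = P · e^{tJ} · P⁻¹, and e^{tJ} can be computed block-by-block.

A has Jordan form
J =
  [3, 1, 0]
  [0, 3, 1]
  [0, 0, 3]
(up to reordering of blocks).

Per-block formulas:
  For a 3×3 Jordan block J_3(3): exp(t · J_3(3)) = e^(3t)·(I + t·N + (t^2/2)·N^2), where N is the 3×3 nilpotent shift.

After assembling e^{tJ} and conjugating by P, we get:

e^{tA} =
  [exp(3*t), t^2*exp(3*t)/2 + t*exp(3*t), -t^2*exp(3*t)/2]
  [0, t*exp(3*t) + exp(3*t), -t*exp(3*t)]
  [0, t*exp(3*t), -t*exp(3*t) + exp(3*t)]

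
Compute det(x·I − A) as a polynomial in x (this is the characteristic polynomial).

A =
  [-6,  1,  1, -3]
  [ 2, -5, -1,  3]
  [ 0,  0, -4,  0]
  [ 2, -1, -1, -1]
x^4 + 16*x^3 + 96*x^2 + 256*x + 256

Expanding det(x·I − A) (e.g. by cofactor expansion or by noting that A is similar to its Jordan form J, which has the same characteristic polynomial as A) gives
  χ_A(x) = x^4 + 16*x^3 + 96*x^2 + 256*x + 256
which factors as (x + 4)^4. The eigenvalues (with algebraic multiplicities) are λ = -4 with multiplicity 4.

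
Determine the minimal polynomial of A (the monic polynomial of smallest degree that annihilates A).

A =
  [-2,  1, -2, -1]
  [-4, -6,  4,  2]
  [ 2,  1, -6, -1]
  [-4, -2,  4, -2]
x^2 + 8*x + 16

The characteristic polynomial is χ_A(x) = (x + 4)^4, so the eigenvalues are known. The minimal polynomial is
  m_A(x) = Π_λ (x − λ)^{k_λ}
where k_λ is the size of the *largest* Jordan block for λ (equivalently, the smallest k with (A − λI)^k v = 0 for every generalised eigenvector v of λ).

  λ = -4: largest Jordan block has size 2, contributing (x + 4)^2

So m_A(x) = (x + 4)^2 = x^2 + 8*x + 16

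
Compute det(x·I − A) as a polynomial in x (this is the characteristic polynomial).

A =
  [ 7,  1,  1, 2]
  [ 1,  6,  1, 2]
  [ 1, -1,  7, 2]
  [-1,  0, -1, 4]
x^4 - 24*x^3 + 216*x^2 - 864*x + 1296

Expanding det(x·I − A) (e.g. by cofactor expansion or by noting that A is similar to its Jordan form J, which has the same characteristic polynomial as A) gives
  χ_A(x) = x^4 - 24*x^3 + 216*x^2 - 864*x + 1296
which factors as (x - 6)^4. The eigenvalues (with algebraic multiplicities) are λ = 6 with multiplicity 4.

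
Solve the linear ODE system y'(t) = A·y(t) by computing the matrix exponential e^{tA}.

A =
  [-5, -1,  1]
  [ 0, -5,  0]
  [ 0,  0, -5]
e^{tA} =
  [exp(-5*t), -t*exp(-5*t), t*exp(-5*t)]
  [0, exp(-5*t), 0]
  [0, 0, exp(-5*t)]

Strategy: write A = P · J · P⁻¹ where J is a Jordan canonical form, so e^{tA} = P · e^{tJ} · P⁻¹, and e^{tJ} can be computed block-by-block.

A has Jordan form
J =
  [-5,  1,  0]
  [ 0, -5,  0]
  [ 0,  0, -5]
(up to reordering of blocks).

Per-block formulas:
  For a 2×2 Jordan block J_2(-5): exp(t · J_2(-5)) = e^(-5t)·(I + t·N), where N is the 2×2 nilpotent shift.
  For a 1×1 block at λ = -5: exp(t · [-5]) = [e^(-5t)].

After assembling e^{tJ} and conjugating by P, we get:

e^{tA} =
  [exp(-5*t), -t*exp(-5*t), t*exp(-5*t)]
  [0, exp(-5*t), 0]
  [0, 0, exp(-5*t)]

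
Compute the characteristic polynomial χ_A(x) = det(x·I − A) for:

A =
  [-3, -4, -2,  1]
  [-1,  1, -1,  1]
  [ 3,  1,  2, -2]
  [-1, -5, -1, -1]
x^4 + x^3

Expanding det(x·I − A) (e.g. by cofactor expansion or by noting that A is similar to its Jordan form J, which has the same characteristic polynomial as A) gives
  χ_A(x) = x^4 + x^3
which factors as x^3*(x + 1). The eigenvalues (with algebraic multiplicities) are λ = -1 with multiplicity 1, λ = 0 with multiplicity 3.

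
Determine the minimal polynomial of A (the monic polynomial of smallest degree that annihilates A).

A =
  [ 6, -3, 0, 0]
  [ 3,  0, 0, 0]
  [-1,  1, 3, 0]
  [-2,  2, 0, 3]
x^2 - 6*x + 9

The characteristic polynomial is χ_A(x) = (x - 3)^4, so the eigenvalues are known. The minimal polynomial is
  m_A(x) = Π_λ (x − λ)^{k_λ}
where k_λ is the size of the *largest* Jordan block for λ (equivalently, the smallest k with (A − λI)^k v = 0 for every generalised eigenvector v of λ).

  λ = 3: largest Jordan block has size 2, contributing (x − 3)^2

So m_A(x) = (x - 3)^2 = x^2 - 6*x + 9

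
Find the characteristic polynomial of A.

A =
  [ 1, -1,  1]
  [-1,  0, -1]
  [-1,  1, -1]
x^3

Expanding det(x·I − A) (e.g. by cofactor expansion or by noting that A is similar to its Jordan form J, which has the same characteristic polynomial as A) gives
  χ_A(x) = x^3
which factors as x^3. The eigenvalues (with algebraic multiplicities) are λ = 0 with multiplicity 3.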